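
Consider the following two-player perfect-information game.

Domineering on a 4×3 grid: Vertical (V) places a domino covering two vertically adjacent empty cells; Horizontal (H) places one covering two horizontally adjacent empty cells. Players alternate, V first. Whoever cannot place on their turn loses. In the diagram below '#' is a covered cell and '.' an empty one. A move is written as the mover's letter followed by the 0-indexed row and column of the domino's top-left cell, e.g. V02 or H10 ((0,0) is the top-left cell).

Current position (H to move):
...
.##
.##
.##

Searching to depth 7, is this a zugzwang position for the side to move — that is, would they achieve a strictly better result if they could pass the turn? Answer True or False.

ply 1, H at .../.##/.##/.## | H00=-1→##./.##/.##/.##*; H01=-1→.##/.##/.##/.##
ply 2, V at ##./.##/.##/.## | V10=+1→##./###/###/.##*; V20=+1→##./.##/###/###
ply 3: ##./###/###/.## is terminal -1 (H); from .../.##/.##/.## depth 7
pass branch (V moves first from the same position):
  | ply 1, V at .../.##/.##/.## | V00=+1→#../###/.##/.##*; V10=-1→.../###/###/.##; V20=-1→.../.##/###/###
  | ply 2, H at #../###/.##/.## | H01=-1→###/###/.##/.##*
  | ply 3, V at ###/###/.##/.## | V20=+1→###/###/###/###*
  | ply 4: ###/###/###/### is terminal -1 (H); from .../.##/.##/.## depth 7
H moving scores -1; H passing scores -1

zugzwang(.../.##/.##/.##, H) = False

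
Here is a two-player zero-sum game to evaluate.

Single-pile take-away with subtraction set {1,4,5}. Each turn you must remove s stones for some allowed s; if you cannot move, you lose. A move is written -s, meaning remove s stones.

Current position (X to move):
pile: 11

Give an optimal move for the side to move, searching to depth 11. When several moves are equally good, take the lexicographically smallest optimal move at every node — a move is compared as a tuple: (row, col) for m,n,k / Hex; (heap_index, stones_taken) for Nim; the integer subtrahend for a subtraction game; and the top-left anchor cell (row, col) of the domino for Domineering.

p1 X@[11]: -1[10]+1* -4[7]-1 -5[6]-1
p2 O@[10]: -1[9]-1* -4[6]-1 -5[5]-1
p3 X@[9]: -1[8]+1* -4[5]-1 -5[4]-1
p4 O@[8]: -1[7]-1* -4[4]-1 -5[3]-1
p5 X@[7]: -1[6]-1 -4[3]-1 -5[2]+1*
p6 O@[2]: -1[1]-1*
p7 X@[1]: -1[0]+1*
p8 O@[0] terminal -1; root [11] d11

X's best at [11]: -1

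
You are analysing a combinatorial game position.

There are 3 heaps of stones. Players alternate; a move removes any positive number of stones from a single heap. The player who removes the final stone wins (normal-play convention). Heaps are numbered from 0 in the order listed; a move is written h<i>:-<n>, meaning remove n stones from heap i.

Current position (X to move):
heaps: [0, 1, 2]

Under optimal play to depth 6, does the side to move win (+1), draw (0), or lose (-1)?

p1 X@[(0,1,2)]: h1:-1[(0,0,2)]-1 h2:-1[(0,1,1)]+1* h2:-2[(0,1,0)]-1
p2 O@[(0,1,1)]: h1:-1[(0,0,1)]-1* h2:-1[(0,1,0)]-1
p3 X@[(0,0,1)]: h2:-1[(0,0,0)]+1*
p4 O@[(0,0,0)] terminal -1; root [(0,1,2)] d6

value((0,1,2), X) = +1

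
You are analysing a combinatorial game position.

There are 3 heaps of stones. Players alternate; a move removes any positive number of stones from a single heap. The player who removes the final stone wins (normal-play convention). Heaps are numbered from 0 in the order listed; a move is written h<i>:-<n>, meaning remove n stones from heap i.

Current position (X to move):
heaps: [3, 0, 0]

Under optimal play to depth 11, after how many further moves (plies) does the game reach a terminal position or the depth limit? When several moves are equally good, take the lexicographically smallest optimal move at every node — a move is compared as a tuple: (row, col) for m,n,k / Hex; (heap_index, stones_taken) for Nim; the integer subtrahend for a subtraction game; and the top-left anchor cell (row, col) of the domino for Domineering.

[(3,0,0)] X move#1: h0:-1:-1/(2,0,0), h0:-2:-1/(1,0,0), h0:-3:+1/(0,0,0)*
[(0,0,0)] end (terminal -1, O#2); searched (3,0,0) to 11

PV length from [(3,0,0)]: 1 ply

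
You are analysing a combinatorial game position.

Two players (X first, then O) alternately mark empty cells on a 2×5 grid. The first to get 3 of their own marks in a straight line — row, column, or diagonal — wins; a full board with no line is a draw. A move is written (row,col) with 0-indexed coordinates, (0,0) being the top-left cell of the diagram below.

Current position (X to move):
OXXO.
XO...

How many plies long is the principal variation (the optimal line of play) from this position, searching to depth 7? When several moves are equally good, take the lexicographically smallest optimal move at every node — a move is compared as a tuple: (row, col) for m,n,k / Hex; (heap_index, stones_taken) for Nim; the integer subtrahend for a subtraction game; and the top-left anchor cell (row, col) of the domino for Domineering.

PV length from [OXXO./XO...]: 4 plies

ply 1, X at OXXO./XO... | (0,4)=+0→OXXOX/XO...*; (1,2)=+0→OXXO./XOX..; (1,3)=+0→OXXO./XO.X.; (1,4)=+0→OXXO./XO..X
ply 2, O at OXXOX/XO... | (1,2)=+0→OXXOX/XOO..*; (1,3)=+0→OXXOX/XO.O.; (1,4)=+0→OXXOX/XO..O
ply 3, X at OXXOX/XOO.. | (1,3)=+0→OXXOX/XOOX.*; (1,4)=-1→OXXOX/XOO.X
ply 4, O at OXXOX/XOOX. | (1,4)=+0→OXXOX/XOOXO*
ply 5: OXXOX/XOOXO is terminal +0 (X); from OXXO./XO... depth 7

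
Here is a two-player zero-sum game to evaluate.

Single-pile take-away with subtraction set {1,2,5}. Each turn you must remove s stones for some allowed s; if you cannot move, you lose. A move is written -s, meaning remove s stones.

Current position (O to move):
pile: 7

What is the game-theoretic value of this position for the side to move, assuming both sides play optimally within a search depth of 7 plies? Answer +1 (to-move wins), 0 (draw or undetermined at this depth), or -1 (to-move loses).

ply 1, O at 7 | -1=+1→6*; -2=-1→5; -5=-1→2
ply 2, X at 6 | -1=-1→5*; -2=-1→4; -5=-1→1
ply 3, O at 5 | -1=-1→4; -2=+1→3*; -5=+1→0
ply 4, X at 3 | -1=-1→2*; -2=-1→1
ply 5, O at 2 | -1=-1→1; -2=+1→0*
ply 6: 0 is terminal -1 (X); from 7 depth 7

value(7, O) = +1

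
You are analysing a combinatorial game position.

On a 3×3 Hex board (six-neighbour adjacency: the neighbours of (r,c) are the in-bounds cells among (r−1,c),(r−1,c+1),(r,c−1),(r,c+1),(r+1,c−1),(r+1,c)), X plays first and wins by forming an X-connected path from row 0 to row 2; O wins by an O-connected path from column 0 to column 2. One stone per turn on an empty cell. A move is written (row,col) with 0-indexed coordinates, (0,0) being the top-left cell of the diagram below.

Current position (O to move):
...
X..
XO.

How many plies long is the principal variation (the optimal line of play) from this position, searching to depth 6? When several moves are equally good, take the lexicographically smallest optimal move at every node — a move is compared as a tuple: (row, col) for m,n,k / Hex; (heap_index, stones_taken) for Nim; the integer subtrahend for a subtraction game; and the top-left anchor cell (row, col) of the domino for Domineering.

ply 1, O at .../X../XO. | (0,0)=-1→O../X../XO.*; (0,1)=-1→.O./X../XO.; (0,2)=-1→..O/X../XO.; (1,1)=-1→.../XO./XO.; (1,2)=-1→.../X.O/XO.; (2,2)=-1→.../X../XOO
ply 2, X at O../X../XO. | (0,1)=+1→OX./X../XO.*; (0,2)=+1→O.X/X../XO.; (1,1)=+1→O../XX./XO.; (1,2)=+1→O../X.X/XO.; (2,2)=+1→O../X../XOX
ply 3: OX./X../XO. is terminal -1 (O); from .../X../XO. depth 6

PV length from [.../X../XO.]: 2 plies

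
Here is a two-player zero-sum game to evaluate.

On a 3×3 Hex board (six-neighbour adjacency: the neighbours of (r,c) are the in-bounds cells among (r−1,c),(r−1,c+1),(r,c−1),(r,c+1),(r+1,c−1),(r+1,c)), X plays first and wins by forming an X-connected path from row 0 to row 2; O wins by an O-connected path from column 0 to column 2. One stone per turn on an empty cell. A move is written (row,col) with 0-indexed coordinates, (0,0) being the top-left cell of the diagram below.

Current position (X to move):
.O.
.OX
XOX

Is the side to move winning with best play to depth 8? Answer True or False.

X winning at [.O./.OX/XOX]: True

[.O./.OX/XOX] X move#1: (0,0):+1/XO./.OX/XOX*, (0,2):+1/.OX/.OX/XOX, (1,0):+1/.O./XOX/XOX
[XO./.OX/XOX] O move#2: (0,2):-1/XOO/.OX/XOX*, (1,0):-1/XO./OOX/XOX
[XOO/.OX/XOX] X move#3: (1,0):+1/XOO/XOX/XOX*
[XOO/XOX/XOX] end (terminal -1, O#4); searched .O./.OX/XOX to 8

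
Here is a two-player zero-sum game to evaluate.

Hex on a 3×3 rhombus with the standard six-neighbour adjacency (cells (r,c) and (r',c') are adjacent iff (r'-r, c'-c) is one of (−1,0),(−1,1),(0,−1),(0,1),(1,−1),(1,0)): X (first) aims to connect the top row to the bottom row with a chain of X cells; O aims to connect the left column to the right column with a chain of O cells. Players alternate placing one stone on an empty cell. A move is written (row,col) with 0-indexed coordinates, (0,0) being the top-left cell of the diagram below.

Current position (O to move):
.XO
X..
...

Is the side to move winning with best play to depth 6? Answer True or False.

O winning at [.XO/X../...]: True

ply 1, O at .XO/X../... | (0,0)=-1→OXO/X../...; (1,1)=-1→.XO/XO./...; (1,2)=-1→.XO/X.O/...; (2,0)=+1→.XO/X../O..*; (2,1)=-1→.XO/X../.O.; (2,2)=-1→.XO/X../..O
ply 2, X at .XO/X../O.. | (0,0)=-1→XXO/X../O..*; (1,1)=-1→.XO/XX./O..; (1,2)=-1→.XO/X.X/O..; (2,1)=-1→.XO/X../OX.; (2,2)=-1→.XO/X../O.X
ply 3, O at XXO/X../O.. | (1,1)=+1→XXO/XO./O..*; (1,2)=+1→XXO/X.O/O..; (2,1)=+1→XXO/X../OO.; (2,2)=+1→XXO/X../O.O
ply 4: XXO/XO./O.. is terminal -1 (X); from .XO/X../... depth 6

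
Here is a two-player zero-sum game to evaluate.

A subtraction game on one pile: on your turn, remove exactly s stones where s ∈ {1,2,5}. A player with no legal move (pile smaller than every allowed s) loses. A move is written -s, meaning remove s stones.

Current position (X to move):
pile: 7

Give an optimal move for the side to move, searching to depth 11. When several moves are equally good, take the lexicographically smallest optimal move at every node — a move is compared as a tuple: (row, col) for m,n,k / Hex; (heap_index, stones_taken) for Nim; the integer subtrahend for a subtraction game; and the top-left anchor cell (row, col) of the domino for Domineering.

X's best at [7]: -1

[7] X move#1: -1:+1/6*, -2:-1/5, -5:-1/2
[6] O move#2: -1:-1/5*, -2:-1/4, -5:-1/1
[5] X move#3: -1:-1/4, -2:+1/3*, -5:+1/0
[3] O move#4: -1:-1/2*, -2:-1/1
[2] X move#5: -1:-1/1, -2:+1/0*
[0] end (terminal -1, O#6); searched 7 to 11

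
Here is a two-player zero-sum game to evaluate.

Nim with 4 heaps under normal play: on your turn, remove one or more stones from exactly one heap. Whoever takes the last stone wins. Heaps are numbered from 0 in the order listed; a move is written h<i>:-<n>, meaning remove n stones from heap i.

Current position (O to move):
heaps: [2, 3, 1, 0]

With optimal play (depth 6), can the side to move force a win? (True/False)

O winning at [(2,3,1,0)]: False

p1 O@[(2,3,1,0)]: h0:-1[(1,3,1,0)]-1* h0:-2[(0,3,1,0)]-1 h1:-1[(2,2,1,0)]-1 h1:-2[(2,1,1,0)]-1 h1:-3[(2,0,1,0)]-1 h2:-1[(2,3,0,0)]-1
p2 X@[(1,3,1,0)]: h0:-1[(0,3,1,0)]-1 h1:-1[(1,2,1,0)]-1 h1:-2[(1,1,1,0)]-1 h1:-3[(1,0,1,0)]+1* h2:-1[(1,3,0,0)]-1
p3 O@[(1,0,1,0)]: h0:-1[(0,0,1,0)]-1* h2:-1[(1,0,0,0)]-1
p4 X@[(0,0,1,0)]: h2:-1[(0,0,0,0)]+1*
p5 O@[(0,0,0,0)] terminal -1; root [(2,3,1,0)] d6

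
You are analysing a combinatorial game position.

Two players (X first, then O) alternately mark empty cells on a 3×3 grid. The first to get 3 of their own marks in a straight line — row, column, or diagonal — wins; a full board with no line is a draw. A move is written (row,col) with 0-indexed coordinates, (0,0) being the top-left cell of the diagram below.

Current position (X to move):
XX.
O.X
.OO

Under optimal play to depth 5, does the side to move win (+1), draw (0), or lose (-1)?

value(XX./O.X/.OO, X) = +1

p1 X@[XX./O.X/.OO]: (0,2)[XXX/O.X/.OO]+1* (1,1)[XX./OXX/.OO]-1 (2,0)[XX./O.X/XOO]+0
p2 O@[XXX/O.X/.OO] terminal -1; root [XX./O.X/.OO] d5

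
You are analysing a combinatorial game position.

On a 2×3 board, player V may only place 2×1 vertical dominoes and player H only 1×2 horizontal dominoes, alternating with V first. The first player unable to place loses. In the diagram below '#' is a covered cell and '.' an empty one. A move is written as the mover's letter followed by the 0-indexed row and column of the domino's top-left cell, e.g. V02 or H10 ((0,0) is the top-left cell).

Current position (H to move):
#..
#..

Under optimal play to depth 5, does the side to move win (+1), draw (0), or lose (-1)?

value(#../#.., H) = +1

[#../#..] H move#1: H01:+1/###/#..*, H11:+1/#../###
[###/#..] end (terminal -1, V#2); searched #../#.. to 5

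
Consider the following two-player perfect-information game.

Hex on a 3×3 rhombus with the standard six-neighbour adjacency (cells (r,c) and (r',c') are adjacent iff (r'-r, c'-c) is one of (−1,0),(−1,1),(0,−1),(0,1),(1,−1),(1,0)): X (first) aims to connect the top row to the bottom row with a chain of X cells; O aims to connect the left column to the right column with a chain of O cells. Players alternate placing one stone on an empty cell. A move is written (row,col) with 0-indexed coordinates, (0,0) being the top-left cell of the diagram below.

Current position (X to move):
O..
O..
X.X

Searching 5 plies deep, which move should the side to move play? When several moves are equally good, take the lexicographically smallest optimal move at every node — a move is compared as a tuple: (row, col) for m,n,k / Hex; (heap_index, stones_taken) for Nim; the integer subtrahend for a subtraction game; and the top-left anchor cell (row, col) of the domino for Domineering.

ply 1, X at O../O../X.X | (0,1)=-1→OX./O../X.X; (0,2)=+1→O.X/O../X.X*; (1,1)=+1→O../OX./X.X; (1,2)=-1→O../O.X/X.X; (2,1)=-1→O../O../XXX
ply 2, O at O.X/O../X.X | (0,1)=-1→OOX/O../X.X*; (1,1)=-1→O.X/OO./X.X; (1,2)=-1→O.X/O.O/X.X; (2,1)=-1→O.X/O../XOX
ply 3, X at OOX/O../X.X | (1,1)=+1→OOX/OX./X.X*; (1,2)=+1→OOX/O.X/X.X; (2,1)=+1→OOX/O../XXX
ply 4: OOX/OX./X.X is terminal -1 (O); from O../O../X.X depth 5

X's best at [O../O../X.X]: (0,2)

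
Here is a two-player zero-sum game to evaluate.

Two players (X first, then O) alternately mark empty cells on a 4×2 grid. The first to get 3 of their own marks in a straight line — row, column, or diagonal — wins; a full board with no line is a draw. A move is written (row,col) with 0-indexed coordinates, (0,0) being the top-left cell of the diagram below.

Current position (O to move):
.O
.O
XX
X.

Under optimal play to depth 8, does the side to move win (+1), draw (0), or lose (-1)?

ply 1, O at .O/.O/XX/X. | (0,0)=-1→OO/.O/XX/X.; (1,0)=+0→.O/OO/XX/X.*; (3,1)=-1→.O/.O/XX/XO
ply 2, X at .O/OO/XX/X. | (0,0)=+0→XO/OO/XX/X.*; (3,1)=+0→.O/OO/XX/XX
ply 3, O at XO/OO/XX/X. | (3,1)=+0→XO/OO/XX/XO*
ply 4: XO/OO/XX/XO is terminal +0 (X); from .O/.O/XX/X. depth 8

value(.O/.O/XX/X., O) = 0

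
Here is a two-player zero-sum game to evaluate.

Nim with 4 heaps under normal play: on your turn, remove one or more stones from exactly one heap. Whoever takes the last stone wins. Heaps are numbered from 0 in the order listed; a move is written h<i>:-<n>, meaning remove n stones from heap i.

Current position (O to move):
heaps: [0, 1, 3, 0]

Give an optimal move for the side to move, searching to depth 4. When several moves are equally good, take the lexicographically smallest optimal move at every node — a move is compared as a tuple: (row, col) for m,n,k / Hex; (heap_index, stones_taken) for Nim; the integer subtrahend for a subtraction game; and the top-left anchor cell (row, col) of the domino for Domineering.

O's best at [(0,1,3,0)]: h2:-2

[(0,1,3,0)] O move#1: h1:-1:-1/(0,0,3,0), h2:-1:-1/(0,1,2,0), h2:-2:+1/(0,1,1,0)*, h2:-3:-1/(0,1,0,0)
[(0,1,1,0)] X move#2: h1:-1:-1/(0,0,1,0)*, h2:-1:-1/(0,1,0,0)
[(0,0,1,0)] O move#3: h2:-1:+1/(0,0,0,0)*
[(0,0,0,0)] end (terminal -1, X#4); searched (0,1,3,0) to 4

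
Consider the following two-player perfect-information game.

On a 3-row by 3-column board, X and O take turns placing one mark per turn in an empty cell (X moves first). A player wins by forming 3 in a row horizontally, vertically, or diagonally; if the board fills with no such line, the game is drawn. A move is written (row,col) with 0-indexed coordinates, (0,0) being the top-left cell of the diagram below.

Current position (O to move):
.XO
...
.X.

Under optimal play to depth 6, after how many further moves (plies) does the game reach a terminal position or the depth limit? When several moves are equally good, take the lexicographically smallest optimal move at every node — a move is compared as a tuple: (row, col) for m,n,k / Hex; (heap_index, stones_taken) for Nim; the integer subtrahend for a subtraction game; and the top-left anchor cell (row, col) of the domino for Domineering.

ply 1, O at .XO/.../.X. | (0,0)=-1→OXO/.../.X.; (1,0)=-1→.XO/O../.X.; (1,1)=+1→.XO/.O./.X.*; (1,2)=-1→.XO/..O/.X.; (2,0)=-1→.XO/.../OX.; (2,2)=-1→.XO/.../.XO
ply 2, X at .XO/.O./.X. | (0,0)=-1→XXO/.O./.X.*; (1,0)=-1→.XO/XO./.X.; (1,2)=-1→.XO/.OX/.X.; (2,0)=-1→.XO/.O./XX.; (2,2)=-1→.XO/.O./.XX
ply 3, O at XXO/.O./.X. | (1,0)=+1→XXO/OO./.X.*; (1,2)=+1→XXO/.OO/.X.; (2,0)=+1→XXO/.O./OX.; (2,2)=+1→XXO/.O./.XO
ply 4, X at XXO/OO./.X. | (1,2)=-1→XXO/OOX/.X.*; (2,0)=-1→XXO/OO./XX.; (2,2)=-1→XXO/OO./.XX
ply 5, O at XXO/OOX/.X. | (2,0)=+1→XXO/OOX/OX.*; (2,2)=+0→XXO/OOX/.XO
ply 6: XXO/OOX/OX. is terminal -1 (X); from .XO/.../.X. depth 6

PV length from [.XO/.../.X.]: 5 plies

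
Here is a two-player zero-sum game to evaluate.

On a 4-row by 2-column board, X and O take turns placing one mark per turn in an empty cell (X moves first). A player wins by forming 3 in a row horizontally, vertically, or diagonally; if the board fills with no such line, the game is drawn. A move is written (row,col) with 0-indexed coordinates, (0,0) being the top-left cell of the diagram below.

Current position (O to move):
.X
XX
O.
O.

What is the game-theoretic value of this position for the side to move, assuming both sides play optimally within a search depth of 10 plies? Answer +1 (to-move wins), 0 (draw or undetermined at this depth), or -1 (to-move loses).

value(.X/XX/O./O., O) = 0

p1 O@[.X/XX/O./O.]: (0,0)[OX/XX/O./O.]-1 (2,1)[.X/XX/OO/O.]+0* (3,1)[.X/XX/O./OO]-1
p2 X@[.X/XX/OO/O.]: (0,0)[XX/XX/OO/O.]+0* (3,1)[.X/XX/OO/OX]+0
p3 O@[XX/XX/OO/O.]: (3,1)[XX/XX/OO/OO]+0*
p4 X@[XX/XX/OO/OO] terminal +0; root [.X/XX/O./O.] d10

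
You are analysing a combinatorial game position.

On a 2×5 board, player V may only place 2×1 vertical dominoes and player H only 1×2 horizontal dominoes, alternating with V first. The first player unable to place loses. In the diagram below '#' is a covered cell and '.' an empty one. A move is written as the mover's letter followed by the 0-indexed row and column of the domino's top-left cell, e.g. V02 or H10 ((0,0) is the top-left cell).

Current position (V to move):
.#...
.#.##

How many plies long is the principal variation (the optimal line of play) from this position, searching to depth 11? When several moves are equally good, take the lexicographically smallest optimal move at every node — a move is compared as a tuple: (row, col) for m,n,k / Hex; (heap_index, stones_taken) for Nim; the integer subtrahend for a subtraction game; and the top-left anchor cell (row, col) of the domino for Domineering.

[.#.../.#.##] V move#1: V00:-1/##.../##.##, V02:+1/.##../.####*
[.##../.####] H move#2: H03:-1/.####/.####*
[.####/.####] V move#3: V00:+1/#####/#####*
[#####/#####] end (terminal -1, H#4); searched .#.../.#.## to 11

PV length from [.#.../.#.##]: 3 plies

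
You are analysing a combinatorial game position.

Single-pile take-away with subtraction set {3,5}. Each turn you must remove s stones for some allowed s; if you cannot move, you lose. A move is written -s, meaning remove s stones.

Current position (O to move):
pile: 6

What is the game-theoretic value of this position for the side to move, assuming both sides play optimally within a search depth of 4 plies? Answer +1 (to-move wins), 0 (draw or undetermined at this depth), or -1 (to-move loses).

value(6, O) = +1

ply 1, O at 6 | -3=-1→3; -5=+1→1*
ply 2: 1 is terminal -1 (X); from 6 depth 4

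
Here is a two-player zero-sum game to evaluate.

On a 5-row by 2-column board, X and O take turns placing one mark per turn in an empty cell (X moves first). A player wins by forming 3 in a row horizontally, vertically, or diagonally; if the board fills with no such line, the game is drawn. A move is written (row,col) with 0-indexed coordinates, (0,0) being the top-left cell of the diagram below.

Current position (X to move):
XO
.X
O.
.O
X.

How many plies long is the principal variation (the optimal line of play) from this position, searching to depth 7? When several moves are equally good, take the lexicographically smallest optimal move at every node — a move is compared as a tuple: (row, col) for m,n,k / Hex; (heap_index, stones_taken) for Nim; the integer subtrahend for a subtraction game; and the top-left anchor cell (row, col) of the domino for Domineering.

ply 1, X at XO/.X/O./.O/X. | (1,0)=+0→XO/XX/O./.O/X.*; (2,1)=+0→XO/.X/OX/.O/X.; (3,0)=+0→XO/.X/O./XO/X.; (4,1)=+0→XO/.X/O./.O/XX
ply 2, O at XO/XX/O./.O/X. | (2,1)=+0→XO/XX/OO/.O/X.*; (3,0)=+0→XO/XX/O./OO/X.; (4,1)=+0→XO/XX/O./.O/XO
ply 3, X at XO/XX/OO/.O/X. | (3,0)=-1→XO/XX/OO/XO/X.; (4,1)=+0→XO/XX/OO/.O/XX*
ply 4, O at XO/XX/OO/.O/XX | (3,0)=+0→XO/XX/OO/OO/XX*
ply 5: XO/XX/OO/OO/XX is terminal +0 (X); from XO/.X/O./.O/X. depth 7

PV length from [XO/.X/O./.O/X.]: 4 plies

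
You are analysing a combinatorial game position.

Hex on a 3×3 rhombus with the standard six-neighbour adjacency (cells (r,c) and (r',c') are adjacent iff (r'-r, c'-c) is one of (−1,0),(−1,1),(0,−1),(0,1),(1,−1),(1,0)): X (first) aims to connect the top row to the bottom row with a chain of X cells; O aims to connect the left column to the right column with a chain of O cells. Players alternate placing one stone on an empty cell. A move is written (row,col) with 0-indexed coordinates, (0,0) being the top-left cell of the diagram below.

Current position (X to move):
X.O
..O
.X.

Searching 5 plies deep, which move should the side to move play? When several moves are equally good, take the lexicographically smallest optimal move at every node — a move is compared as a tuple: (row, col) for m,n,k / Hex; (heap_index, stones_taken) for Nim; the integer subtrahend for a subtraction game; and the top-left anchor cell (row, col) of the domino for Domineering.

[X.O/..O/.X.] X move#1: (0,1):-1/XXO/..O/.X., (1,0):+1/X.O/X.O/.X.*, (1,1):+1/X.O/.XO/.X., (2,0):-1/X.O/..O/XX., (2,2):-1/X.O/..O/.XX
[X.O/X.O/.X.] O move#2: (0,1):-1/XOO/X.O/.X.*, (1,1):-1/X.O/XOO/.X., (2,0):-1/X.O/X.O/OX., (2,2):-1/X.O/X.O/.XO
[XOO/X.O/.X.] X move#3: (1,1):+1/XOO/XXO/.X.*, (2,0):+1/XOO/X.O/XX., (2,2):+1/XOO/X.O/.XX
[XOO/XXO/.X.] end (terminal -1, O#4); searched X.O/..O/.X. to 5

X's best at [X.O/..O/.X.]: (1,0)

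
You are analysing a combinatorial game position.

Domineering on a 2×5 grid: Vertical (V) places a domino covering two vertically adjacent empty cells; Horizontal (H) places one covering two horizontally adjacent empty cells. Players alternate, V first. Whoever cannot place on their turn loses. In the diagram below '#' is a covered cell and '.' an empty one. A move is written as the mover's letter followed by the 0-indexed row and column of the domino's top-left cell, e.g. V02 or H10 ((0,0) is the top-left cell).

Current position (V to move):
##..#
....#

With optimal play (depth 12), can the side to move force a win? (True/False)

[##..#/....#] V move#1: V02:+1/###.#/..#.#*, V03:-1/##.##/...##
[###.#/..#.#] H move#2: H10:-1/###.#/###.#*
[###.#/###.#] V move#3: V03:+1/#####/#####*
[#####/#####] end (terminal -1, H#4); searched ##..#/....# to 12

V winning at [##..#/....#]: True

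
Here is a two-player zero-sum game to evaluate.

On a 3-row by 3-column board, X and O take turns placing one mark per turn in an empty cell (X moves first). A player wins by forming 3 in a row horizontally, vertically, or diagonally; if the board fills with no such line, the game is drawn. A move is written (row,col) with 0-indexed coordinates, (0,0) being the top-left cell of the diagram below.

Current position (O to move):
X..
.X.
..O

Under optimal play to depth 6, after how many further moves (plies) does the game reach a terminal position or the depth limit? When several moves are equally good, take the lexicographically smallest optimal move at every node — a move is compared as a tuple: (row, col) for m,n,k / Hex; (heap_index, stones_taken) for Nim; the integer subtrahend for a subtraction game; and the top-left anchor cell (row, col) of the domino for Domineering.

PV length from [X../.X./..O]: 6 plies

[X../.X./..O] O move#1: (0,1):-1/XO./.X./..O, (0,2):+0/X.O/.X./..O*, (1,0):-1/X../OX./..O, (1,2):-1/X../.XO/..O, (2,0):+0/X../.X./O.O, (2,1):-1/X../.X./.OO
[X.O/.X./..O] X move#2: (0,1):-1/XXO/.X./..O, (1,0):-1/X.O/XX./..O, (1,2):+0/X.O/.XX/..O*, (2,0):-1/X.O/.X./X.O, (2,1):-1/X.O/.X./.XO
[X.O/.XX/..O] O move#3: (0,1):-1/XOO/.XX/..O, (1,0):+0/X.O/OXX/..O*, (2,0):-1/X.O/.XX/O.O, (2,1):-1/X.O/.XX/.OO
[X.O/OXX/..O] X move#4: (0,1):+0/XXO/OXX/..O*, (2,0):+0/X.O/OXX/X.O, (2,1):+0/X.O/OXX/.XO
[XXO/OXX/..O] O move#5: (2,0):-1/XXO/OXX/O.O, (2,1):+0/XXO/OXX/.OO*
[XXO/OXX/.OO] X move#6: (2,0):+0/XXO/OXX/XOO*
[XXO/OXX/XOO] end (terminal +0, O#7); searched X../.X./..O to 6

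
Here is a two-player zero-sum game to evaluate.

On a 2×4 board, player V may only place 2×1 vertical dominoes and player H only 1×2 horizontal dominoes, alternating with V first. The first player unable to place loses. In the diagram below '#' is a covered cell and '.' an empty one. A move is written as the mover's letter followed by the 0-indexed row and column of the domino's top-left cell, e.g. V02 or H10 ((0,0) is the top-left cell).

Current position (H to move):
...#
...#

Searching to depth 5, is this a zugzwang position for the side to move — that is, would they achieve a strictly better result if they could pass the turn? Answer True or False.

zugzwang(...#/...#, H) = False

[...#/...#] H move#1: H00:+1/##.#/...#*, H01:+1/.###/...#, H10:+1/...#/##.#, H11:+1/...#/.###
[##.#/...#] V move#2: V02:-1/####/..##*
[####/..##] H move#3: H10:+1/####/####*
[####/####] end (terminal -1, V#4); searched ...#/...# to 5
suppose H passes — search the same position with V to move:
pass> [...#/...#] V move#1: V00:-1/#..#/#..#, V01:+1/.#.#/.#.#*, V02:-1/..##/..##
pass> [.#.#/.#.#] end (terminal -1, H#2); searched ...#/...# to 5
for H: play +1, pass -1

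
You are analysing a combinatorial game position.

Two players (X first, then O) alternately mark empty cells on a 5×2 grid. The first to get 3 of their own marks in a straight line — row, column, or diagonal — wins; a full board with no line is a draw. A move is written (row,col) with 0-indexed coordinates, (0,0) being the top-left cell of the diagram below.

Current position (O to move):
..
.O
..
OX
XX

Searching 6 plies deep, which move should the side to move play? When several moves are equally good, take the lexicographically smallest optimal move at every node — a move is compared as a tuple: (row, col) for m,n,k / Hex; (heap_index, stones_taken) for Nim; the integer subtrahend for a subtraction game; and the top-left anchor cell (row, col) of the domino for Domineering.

O's best at [../.O/../OX/XX]: (2,1)

[../.O/../OX/XX] O move#1: (0,0):-1/O./.O/../OX/XX, (0,1):-1/.O/.O/../OX/XX, (1,0):-1/../OO/../OX/XX, (2,0):-1/../.O/O./OX/XX, (2,1):+0/../.O/.O/OX/XX*
[../.O/.O/OX/XX] X move#2: (0,0):-1/X./.O/.O/OX/XX, (0,1):+0/.X/.O/.O/OX/XX*, (1,0):-1/../XO/.O/OX/XX, (2,0):-1/../.O/XO/OX/XX
[.X/.O/.O/OX/XX] O move#3: (0,0):+0/OX/.O/.O/OX/XX*, (1,0):+0/.X/OO/.O/OX/XX, (2,0):+0/.X/.O/OO/OX/XX
[OX/.O/.O/OX/XX] X move#4: (1,0):+0/OX/XO/.O/OX/XX*, (2,0):+0/OX/.O/XO/OX/XX
[OX/XO/.O/OX/XX] O move#5: (2,0):+0/OX/XO/OO/OX/XX*
[OX/XO/OO/OX/XX] end (terminal +0, X#6); searched ../.O/../OX/XX to 6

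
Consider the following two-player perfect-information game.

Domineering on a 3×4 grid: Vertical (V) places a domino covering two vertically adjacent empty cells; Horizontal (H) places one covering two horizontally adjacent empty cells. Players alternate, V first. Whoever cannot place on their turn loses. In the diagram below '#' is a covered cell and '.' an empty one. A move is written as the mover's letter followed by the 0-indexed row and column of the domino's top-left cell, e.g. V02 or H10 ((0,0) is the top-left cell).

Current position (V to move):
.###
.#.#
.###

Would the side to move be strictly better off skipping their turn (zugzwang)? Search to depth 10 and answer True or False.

ply 1, V at .###/.#.#/.### | V00=+1→####/##.#/.###*; V10=+1→.###/##.#/####
ply 2: ####/##.#/.### is terminal -1 (H); from .###/.#.#/.### depth 10
pass branch (H moves first from the same position):
  | ply 1: .###/.#.#/.### is terminal -1 (H); from .###/.#.#/.### depth 10
V moving scores +1; V passing scores +1

zugzwang(.###/.#.#/.###, V) = False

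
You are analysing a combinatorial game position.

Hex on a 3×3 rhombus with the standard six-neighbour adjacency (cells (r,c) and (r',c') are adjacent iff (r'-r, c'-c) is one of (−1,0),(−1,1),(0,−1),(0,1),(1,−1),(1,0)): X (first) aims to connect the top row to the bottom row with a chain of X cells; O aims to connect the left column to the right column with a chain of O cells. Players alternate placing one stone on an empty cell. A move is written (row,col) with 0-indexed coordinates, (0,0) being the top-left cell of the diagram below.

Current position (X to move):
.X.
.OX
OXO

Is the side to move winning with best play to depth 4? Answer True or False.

X winning at [.X./.OX/OXO]: True

ply 1, X at .X./.OX/OXO | (0,0)=-1→XX./.OX/OXO; (0,2)=+1→.XX/.OX/OXO*; (1,0)=-1→.X./XOX/OXO
ply 2: .XX/.OX/OXO is terminal -1 (O); from .X./.OX/OXO depth 4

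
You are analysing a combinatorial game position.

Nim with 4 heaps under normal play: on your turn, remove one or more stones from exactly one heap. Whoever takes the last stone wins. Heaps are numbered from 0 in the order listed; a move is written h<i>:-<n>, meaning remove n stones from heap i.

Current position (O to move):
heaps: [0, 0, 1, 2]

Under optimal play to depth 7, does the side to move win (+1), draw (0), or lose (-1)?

[(0,0,1,2)] O move#1: h2:-1:-1/(0,0,0,2), h3:-1:+1/(0,0,1,1)*, h3:-2:-1/(0,0,1,0)
[(0,0,1,1)] X move#2: h2:-1:-1/(0,0,0,1)*, h3:-1:-1/(0,0,1,0)
[(0,0,0,1)] O move#3: h3:-1:+1/(0,0,0,0)*
[(0,0,0,0)] end (terminal -1, X#4); searched (0,0,1,2) to 7

value((0,0,1,2), O) = +1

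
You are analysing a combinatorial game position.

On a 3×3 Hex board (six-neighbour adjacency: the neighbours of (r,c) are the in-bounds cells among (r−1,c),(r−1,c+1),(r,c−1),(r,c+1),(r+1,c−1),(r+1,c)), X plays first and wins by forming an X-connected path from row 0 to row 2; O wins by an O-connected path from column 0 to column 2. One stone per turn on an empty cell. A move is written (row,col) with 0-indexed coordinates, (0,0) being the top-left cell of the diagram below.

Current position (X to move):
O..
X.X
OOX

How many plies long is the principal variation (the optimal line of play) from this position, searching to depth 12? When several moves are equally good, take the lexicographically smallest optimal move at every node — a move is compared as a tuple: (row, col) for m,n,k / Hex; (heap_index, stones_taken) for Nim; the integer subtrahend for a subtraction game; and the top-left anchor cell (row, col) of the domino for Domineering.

PV length from [O../X.X/OOX]: 3 plies

p1 X@[O../X.X/OOX]: (0,1)[OX./X.X/OOX]+1* (0,2)[O.X/X.X/OOX]+1 (1,1)[O../XXX/OOX]+1
p2 O@[OX./X.X/OOX]: (0,2)[OXO/X.X/OOX]-1* (1,1)[OX./XOX/OOX]-1
p3 X@[OXO/X.X/OOX]: (1,1)[OXO/XXX/OOX]+1*
p4 O@[OXO/XXX/OOX] terminal -1; root [O../X.X/OOX] d12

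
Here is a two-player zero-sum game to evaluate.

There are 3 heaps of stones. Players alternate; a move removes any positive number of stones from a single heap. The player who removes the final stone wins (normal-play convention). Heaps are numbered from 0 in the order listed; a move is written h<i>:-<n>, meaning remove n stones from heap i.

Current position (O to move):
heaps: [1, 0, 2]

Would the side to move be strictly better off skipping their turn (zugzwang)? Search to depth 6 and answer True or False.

zugzwang((1,0,2), O) = False

p1 O@[(1,0,2)]: h0:-1[(0,0,2)]-1 h2:-1[(1,0,1)]+1* h2:-2[(1,0,0)]-1
p2 X@[(1,0,1)]: h0:-1[(0,0,1)]-1* h2:-1[(1,0,0)]-1
p3 O@[(0,0,1)]: h2:-1[(0,0,0)]+1*
p4 X@[(0,0,0)] terminal -1; root [(1,0,2)] d6
suppose O passes — search the same position with X to move:
pass> p1 X@[(1,0,2)]: h0:-1[(0,0,2)]-1 h2:-1[(1,0,1)]+1* h2:-2[(1,0,0)]-1
pass> p2 O@[(1,0,1)]: h0:-1[(0,0,1)]-1* h2:-1[(1,0,0)]-1
pass> p3 X@[(0,0,1)]: h2:-1[(0,0,0)]+1*
pass> p4 O@[(0,0,0)] terminal -1; root [(1,0,2)] d6
for O: play +1, pass -1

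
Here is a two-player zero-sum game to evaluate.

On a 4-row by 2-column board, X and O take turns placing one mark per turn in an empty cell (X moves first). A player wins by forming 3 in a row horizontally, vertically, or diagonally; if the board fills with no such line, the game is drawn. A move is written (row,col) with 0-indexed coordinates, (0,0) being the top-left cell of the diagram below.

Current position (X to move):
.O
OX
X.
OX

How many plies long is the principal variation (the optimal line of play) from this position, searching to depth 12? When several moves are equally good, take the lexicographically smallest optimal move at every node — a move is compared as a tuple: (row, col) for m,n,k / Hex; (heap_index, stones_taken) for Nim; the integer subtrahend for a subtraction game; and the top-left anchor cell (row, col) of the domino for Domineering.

PV length from [.O/OX/X./OX]: 1 ply

ply 1, X at .O/OX/X./OX | (0,0)=+0→XO/OX/X./OX; (2,1)=+1→.O/OX/XX/OX*
ply 2: .O/OX/XX/OX is terminal -1 (O); from .O/OX/X./OX depth 12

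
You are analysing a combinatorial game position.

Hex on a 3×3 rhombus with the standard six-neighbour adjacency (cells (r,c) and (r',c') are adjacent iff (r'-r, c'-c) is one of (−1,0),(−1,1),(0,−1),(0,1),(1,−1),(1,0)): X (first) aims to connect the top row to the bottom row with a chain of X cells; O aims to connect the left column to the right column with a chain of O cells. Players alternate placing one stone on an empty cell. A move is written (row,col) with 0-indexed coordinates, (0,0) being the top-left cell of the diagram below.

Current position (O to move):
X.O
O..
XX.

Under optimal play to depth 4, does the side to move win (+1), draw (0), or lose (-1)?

p1 O@[X.O/O../XX.]: (0,1)[XOO/O../XX.]+1* (1,1)[X.O/OO./XX.]+1 (1,2)[X.O/O.O/XX.]+1 (2,2)[X.O/O../XXO]+1
p2 X@[XOO/O../XX.] terminal -1; root [X.O/O../XX.] d4

value(X.O/O../XX., O) = +1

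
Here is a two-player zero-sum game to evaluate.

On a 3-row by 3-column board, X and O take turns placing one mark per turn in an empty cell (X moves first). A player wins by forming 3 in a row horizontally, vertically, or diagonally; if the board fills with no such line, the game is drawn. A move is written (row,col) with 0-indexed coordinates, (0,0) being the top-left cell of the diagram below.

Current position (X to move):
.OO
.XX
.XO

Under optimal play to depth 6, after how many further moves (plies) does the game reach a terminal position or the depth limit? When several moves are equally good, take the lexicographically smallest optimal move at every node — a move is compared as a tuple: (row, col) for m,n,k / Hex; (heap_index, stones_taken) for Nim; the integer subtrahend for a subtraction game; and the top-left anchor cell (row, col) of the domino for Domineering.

PV length from [.OO/.XX/.XO]: 1 ply

[.OO/.XX/.XO] X move#1: (0,0):+0/XOO/.XX/.XO, (1,0):+1/.OO/XXX/.XO*, (2,0):-1/.OO/.XX/XXO
[.OO/XXX/.XO] end (terminal -1, O#2); searched .OO/.XX/.XO to 6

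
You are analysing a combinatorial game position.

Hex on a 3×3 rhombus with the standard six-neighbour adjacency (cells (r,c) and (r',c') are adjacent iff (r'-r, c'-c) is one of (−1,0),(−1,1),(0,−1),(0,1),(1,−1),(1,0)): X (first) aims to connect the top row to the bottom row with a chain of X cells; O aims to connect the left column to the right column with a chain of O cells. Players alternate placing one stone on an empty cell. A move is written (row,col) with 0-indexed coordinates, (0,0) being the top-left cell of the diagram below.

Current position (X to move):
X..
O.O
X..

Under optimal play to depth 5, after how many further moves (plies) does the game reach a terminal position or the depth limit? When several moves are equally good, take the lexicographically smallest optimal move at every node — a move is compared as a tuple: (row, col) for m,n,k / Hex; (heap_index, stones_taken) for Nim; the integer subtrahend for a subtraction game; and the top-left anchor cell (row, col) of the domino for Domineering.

ply 1, X at X../O.O/X.. | (0,1)=-1→XX./O.O/X..; (0,2)=-1→X.X/O.O/X..; (1,1)=+1→X../OXO/X..*; (2,1)=-1→X../O.O/XX.; (2,2)=-1→X../O.O/X.X
ply 2, O at X../OXO/X.. | (0,1)=-1→XO./OXO/X..*; (0,2)=-1→X.O/OXO/X..; (2,1)=-1→X../OXO/XO.; (2,2)=-1→X../OXO/X.O
ply 3, X at XO./OXO/X.. | (0,2)=+1→XOX/OXO/X..*; (2,1)=-1→XO./OXO/XX.; (2,2)=-1→XO./OXO/X.X
ply 4: XOX/OXO/X.. is terminal -1 (O); from X../O.O/X.. depth 5

PV length from [X../O.O/X..]: 3 plies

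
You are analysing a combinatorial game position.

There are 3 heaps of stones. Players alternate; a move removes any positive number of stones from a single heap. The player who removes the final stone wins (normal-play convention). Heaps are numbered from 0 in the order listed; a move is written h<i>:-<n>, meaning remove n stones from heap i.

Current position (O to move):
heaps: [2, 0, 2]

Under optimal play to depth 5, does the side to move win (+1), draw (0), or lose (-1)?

[(2,0,2)] O move#1: h0:-1:-1/(1,0,2)*, h0:-2:-1/(0,0,2), h2:-1:-1/(2,0,1), h2:-2:-1/(2,0,0)
[(1,0,2)] X move#2: h0:-1:-1/(0,0,2), h2:-1:+1/(1,0,1)*, h2:-2:-1/(1,0,0)
[(1,0,1)] O move#3: h0:-1:-1/(0,0,1)*, h2:-1:-1/(1,0,0)
[(0,0,1)] X move#4: h2:-1:+1/(0,0,0)*
[(0,0,0)] end (terminal -1, O#5); searched (2,0,2) to 5

value((2,0,2), O) = -1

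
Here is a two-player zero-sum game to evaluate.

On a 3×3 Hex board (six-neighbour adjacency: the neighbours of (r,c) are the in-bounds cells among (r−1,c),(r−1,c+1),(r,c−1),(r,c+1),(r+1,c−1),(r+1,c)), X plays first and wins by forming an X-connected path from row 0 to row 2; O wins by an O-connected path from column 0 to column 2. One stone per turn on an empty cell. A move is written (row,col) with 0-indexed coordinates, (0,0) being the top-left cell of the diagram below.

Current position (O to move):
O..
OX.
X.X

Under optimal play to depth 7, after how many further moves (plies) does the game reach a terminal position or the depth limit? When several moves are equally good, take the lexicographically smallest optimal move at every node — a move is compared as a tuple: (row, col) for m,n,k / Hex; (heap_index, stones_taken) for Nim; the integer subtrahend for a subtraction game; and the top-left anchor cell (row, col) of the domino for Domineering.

[O../OX./X.X] O move#1: (0,1):-1/OO./OX./X.X*, (0,2):-1/O.O/OX./X.X, (1,2):-1/O../OXO/X.X, (2,1):-1/O../OX./XOX
[OO./OX./X.X] X move#2: (0,2):+1/OOX/OX./X.X*, (1,2):-1/OO./OXX/X.X, (2,1):-1/OO./OX./XXX
[OOX/OX./X.X] end (terminal -1, O#3); searched O../OX./X.X to 7

PV length from [O../OX./X.X]: 2 plies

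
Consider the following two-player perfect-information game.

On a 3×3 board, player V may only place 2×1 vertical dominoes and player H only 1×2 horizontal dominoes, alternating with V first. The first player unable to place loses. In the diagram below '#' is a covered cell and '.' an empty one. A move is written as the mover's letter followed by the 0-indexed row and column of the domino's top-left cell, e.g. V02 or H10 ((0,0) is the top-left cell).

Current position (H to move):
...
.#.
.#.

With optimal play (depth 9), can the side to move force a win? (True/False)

H winning at [.../.#./.#.]: False

p1 H@[.../.#./.#.]: H00[##./.#./.#.]-1* H01[.##/.#./.#.]-1
p2 V@[##./.#./.#.]: V02[###/.##/.#.]+1* V10[##./##./##.]+1 V12[##./.##/.##]+1
p3 H@[###/.##/.#.] terminal -1; root [.../.#./.#.] d9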